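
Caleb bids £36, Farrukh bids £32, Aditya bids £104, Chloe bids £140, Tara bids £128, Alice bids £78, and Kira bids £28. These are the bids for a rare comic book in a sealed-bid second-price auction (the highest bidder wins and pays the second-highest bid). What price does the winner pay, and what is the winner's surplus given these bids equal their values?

The winner pays £128 for a surplus of £12.

Bids in descending order: Chloe £140; Tara £128; Aditya £104; Alice £78; Caleb £36; Farrukh £32; Kira £28.
Chloe is the highest bidder, so Chloe wins.
Under the second-price rule, the price is the second-highest bid: £128.
Surplus = £140 − £128 = £12.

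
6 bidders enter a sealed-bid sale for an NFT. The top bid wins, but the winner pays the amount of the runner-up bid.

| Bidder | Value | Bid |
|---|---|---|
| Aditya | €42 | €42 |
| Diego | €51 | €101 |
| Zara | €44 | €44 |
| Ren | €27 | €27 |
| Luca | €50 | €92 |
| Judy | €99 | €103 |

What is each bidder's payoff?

Payoffs: Aditya €0, Diego €0, Zara €0, Ren €0, Luca €0, Judy -€2.

Bids in descending order: Judy €103, then Diego €101, then Luca €92, then Zara €44, then Aditya €42, then Ren €27.
Judy has the top bid and wins; the price is the second-highest bid, €101.
Judy's payoff = €99 − €101 = -€2. All other bidders lose, so their payoff is 0.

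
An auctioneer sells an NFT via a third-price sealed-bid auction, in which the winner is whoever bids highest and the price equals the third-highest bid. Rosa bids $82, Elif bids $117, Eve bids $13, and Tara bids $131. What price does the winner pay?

The winner pays $82.

Bids in descending order: Tara $131 > Elif $117 > Rosa $82 > Eve $13.
Tara is the highest bidder, so Tara wins.
Under the third-price rule, the price is the third-highest bid: $82.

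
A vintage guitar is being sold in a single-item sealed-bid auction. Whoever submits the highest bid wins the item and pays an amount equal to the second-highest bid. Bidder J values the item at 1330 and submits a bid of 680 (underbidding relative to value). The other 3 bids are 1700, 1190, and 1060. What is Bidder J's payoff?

Highest competing bid: 1700.
Bidder J's bid 680 is not the highest, so Bidder J loses, pays nothing, and earns zero payoff.

Bidder J's payoff: 0.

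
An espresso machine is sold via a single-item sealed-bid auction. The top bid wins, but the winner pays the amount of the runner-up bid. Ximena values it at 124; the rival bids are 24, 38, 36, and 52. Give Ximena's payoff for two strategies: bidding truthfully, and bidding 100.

The highest competing bid is 52.
Bidding truthfully at 124: Ximena has the top bid, wins, and pays the second-highest bid 52. Payoff = 124 − 52 = 72.
Bidding 100: Ximena has the top bid, wins, and pays the second-highest bid 52. Payoff = 124 − 52 = 72.
The bid only affects whether you win, not the price — here both bids land on the same side of the top rival bid, so the deviation is payoff-neutral.

(a) 72  (b) 72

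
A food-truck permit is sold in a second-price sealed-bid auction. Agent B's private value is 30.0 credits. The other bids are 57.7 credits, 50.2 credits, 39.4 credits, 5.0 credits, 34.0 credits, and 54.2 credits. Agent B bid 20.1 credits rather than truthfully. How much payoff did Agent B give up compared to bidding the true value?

The highest competing bid is 57.7 credits.
Bidding truthfully at 30.0 credits: the top bid is 57.7 credits (a rival), so Agent B loses. Payoff = 0.0 credits.
Bidding 20.1 credits: the top bid is 57.7 credits (a rival), so Agent B loses. Payoff = 0.0 credits.
Regret = truthful payoff − actual payoff = 0.0 credits − 0.0 credits = 0.0 credits.

Regret: 0.0 credits.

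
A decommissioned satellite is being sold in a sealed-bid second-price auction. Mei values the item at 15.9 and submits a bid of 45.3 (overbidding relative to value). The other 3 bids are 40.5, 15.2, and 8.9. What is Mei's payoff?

-24.6

Highest competing bid: 40.5.
Mei's bid 45.3 is the highest overall, so Mei wins and pays the second-highest bid, 40.5.
Payoff = value − price = 15.9 − 40.5 = -24.6.
Overbidding won the item at a price above value — truthful bidding would have avoided this loss.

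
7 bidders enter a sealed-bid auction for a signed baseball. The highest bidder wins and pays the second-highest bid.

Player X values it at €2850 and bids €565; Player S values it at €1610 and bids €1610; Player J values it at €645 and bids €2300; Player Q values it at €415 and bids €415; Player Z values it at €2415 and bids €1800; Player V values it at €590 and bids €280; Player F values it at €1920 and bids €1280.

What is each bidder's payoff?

Player X €0, Player S €0, Player J -€1155, Player Q €0, Player Z €0, Player V €0, Player F €0.

Ranking the bids: Player J €2300 > Player Z €1800 > Player S €1610 > Player F €1280 > Player X €565 > Player Q €415 > Player V €280.
Player J has the top bid and wins; the price is the second-highest bid, €1800.
Player J's payoff = €645 − €1800 = -€1155. All other bidders lose, so their payoff is 0.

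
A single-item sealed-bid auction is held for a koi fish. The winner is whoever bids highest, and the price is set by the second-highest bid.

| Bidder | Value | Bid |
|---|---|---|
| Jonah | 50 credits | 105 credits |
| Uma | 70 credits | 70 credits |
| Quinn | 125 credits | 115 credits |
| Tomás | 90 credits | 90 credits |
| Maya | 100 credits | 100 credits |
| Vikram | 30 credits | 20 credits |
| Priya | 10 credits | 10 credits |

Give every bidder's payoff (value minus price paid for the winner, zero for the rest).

Payoffs: Jonah 0 credits, Uma 0 credits, Quinn 20 credits, Tomás 0 credits, Maya 0 credits, Vikram 0 credits, Priya 0 credits.

Sorted high to low: Quinn 115 credits, then Jonah 105 credits, then Maya 100 credits, then Tomás 90 credits, then Uma 70 credits, then Vikram 20 credits, then Priya 10 credits.
Quinn has the top bid and wins; the price is the second-highest bid, 105 credits.
Quinn's payoff = 125 credits − 105 credits = 20 credits. All other bidders lose, so their payoff is 0.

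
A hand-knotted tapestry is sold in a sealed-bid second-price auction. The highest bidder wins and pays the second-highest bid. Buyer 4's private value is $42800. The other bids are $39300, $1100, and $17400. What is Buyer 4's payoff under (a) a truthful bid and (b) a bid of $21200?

The highest competing bid is $39300.
Bidding truthfully at $42800: Buyer 4 has the top bid, wins, and pays the second-highest bid $39300. Payoff = $42800 − $39300 = $3500.
Bidding $21200: the top bid is $39300 (a rival), so Buyer 4 loses. Payoff = $0.

Truthful: $3500; alternative: $0.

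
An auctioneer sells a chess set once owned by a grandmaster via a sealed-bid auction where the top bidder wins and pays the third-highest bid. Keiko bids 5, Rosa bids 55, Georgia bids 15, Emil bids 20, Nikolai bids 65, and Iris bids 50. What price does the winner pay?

Bids in descending order: Nikolai 65, then Rosa 55, then Iris 50, then Emil 20, then Georgia 15, then Keiko 5.
Nikolai is the highest bidder, so Nikolai wins.
Under the third-price rule, the price is the third-highest bid: 50.

Price paid: 50.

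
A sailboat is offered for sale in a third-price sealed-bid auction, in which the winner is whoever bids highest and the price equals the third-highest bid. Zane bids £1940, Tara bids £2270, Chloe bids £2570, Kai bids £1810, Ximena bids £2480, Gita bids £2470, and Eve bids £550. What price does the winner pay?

The winner pays £2470.

Bids in descending order: Chloe £2570; Ximena £2480; Gita £2470; Tara £2270; Zane £1940; Kai £1810; Eve £550.
Chloe is the highest bidder, so Chloe wins.
Under the third-price rule, the price is the third-highest bid: £2470.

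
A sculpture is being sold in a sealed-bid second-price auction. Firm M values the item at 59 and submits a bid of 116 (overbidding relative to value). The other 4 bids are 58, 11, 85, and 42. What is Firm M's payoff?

Highest competing bid: 85.
Firm M's bid 116 is the highest overall, so Firm M wins and pays the second-highest bid, 85.
Payoff = value − price = 59 − 85 = -26.

Payoff = -26.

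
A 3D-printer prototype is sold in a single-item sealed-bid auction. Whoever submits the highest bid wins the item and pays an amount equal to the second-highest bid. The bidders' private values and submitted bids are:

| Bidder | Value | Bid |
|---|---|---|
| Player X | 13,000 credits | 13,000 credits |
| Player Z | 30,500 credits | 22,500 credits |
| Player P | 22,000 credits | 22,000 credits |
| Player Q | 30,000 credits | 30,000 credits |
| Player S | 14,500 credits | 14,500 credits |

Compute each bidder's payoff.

Payoffs: Player X 0 credits, Player Z 0 credits, Player P 0 credits, Player Q 7,500 credits, Player S 0 credits.

Ranking the bids: Player Q 30,000 credits, then Player Z 22,500 credits, then Player P 22,000 credits, then Player S 14,500 credits, then Player X 13,000 credits.
Player Q has the top bid and wins; the price is the second-highest bid, 22,500 credits.
Player Q's payoff = 30,000 credits − 22,500 credits = 7,500 credits. All other bidders lose, so their payoff is 0.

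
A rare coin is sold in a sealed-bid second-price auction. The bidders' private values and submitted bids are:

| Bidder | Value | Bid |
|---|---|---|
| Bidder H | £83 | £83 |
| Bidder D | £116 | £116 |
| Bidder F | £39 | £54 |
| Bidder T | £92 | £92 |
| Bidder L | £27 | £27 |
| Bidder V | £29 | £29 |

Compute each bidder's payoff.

Payoffs: Bidder H £0, Bidder D £24, Bidder F £0, Bidder T £0, Bidder L £0, Bidder V £0.

Ranking the bids: Bidder D £116; Bidder T £92; Bidder H £83; Bidder F £54; Bidder V £29; Bidder L £27.
Bidder D has the top bid and wins; the price is the second-highest bid, £92.
Bidder D's payoff = £116 − £92 = £24. All other bidders lose, so their payoff is 0.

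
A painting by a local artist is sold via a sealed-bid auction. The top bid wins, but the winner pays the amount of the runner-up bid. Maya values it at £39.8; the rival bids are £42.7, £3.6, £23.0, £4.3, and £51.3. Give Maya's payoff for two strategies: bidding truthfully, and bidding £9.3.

Truthful: £0.0; alternative: £0.0.

The highest competing bid is £51.3.
Bidding truthfully at £39.8: the top bid is £51.3 (a rival), so Maya loses. Payoff = £0.0.
Bidding £9.3: the top bid is £51.3 (a rival), so Maya loses. Payoff = £0.0.
The bid only affects whether you win, not the price — here both bids land on the same side of the top rival bid, so the deviation is payoff-neutral.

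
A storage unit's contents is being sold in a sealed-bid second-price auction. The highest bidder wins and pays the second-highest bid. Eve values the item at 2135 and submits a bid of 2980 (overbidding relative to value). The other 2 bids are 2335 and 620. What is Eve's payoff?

Highest competing bid: 2335.
Eve's bid 2980 is the highest overall, so Eve wins and pays the second-highest bid, 2335.
Payoff = value − price = 2135 − 2335 = -200.
Overbidding won the item at a price above value — truthful bidding would have avoided this loss.

Eve's payoff: -200.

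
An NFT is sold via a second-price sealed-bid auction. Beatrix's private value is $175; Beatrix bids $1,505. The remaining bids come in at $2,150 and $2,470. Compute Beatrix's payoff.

Highest competing bid: $2,470.
Beatrix's bid $1,505 is not the highest, so Beatrix loses, pays nothing, and earns zero payoff.

$0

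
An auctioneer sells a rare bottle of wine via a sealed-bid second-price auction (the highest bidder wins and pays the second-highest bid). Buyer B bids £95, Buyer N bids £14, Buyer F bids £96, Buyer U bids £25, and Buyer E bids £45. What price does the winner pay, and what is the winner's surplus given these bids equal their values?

The winner pays £95 for a surplus of £1.

Sorted high to low: Buyer F £96 > Buyer B £95 > Buyer E £45 > Buyer U £25 > Buyer N £14.
Buyer F is the highest bidder, so Buyer F wins.
Under the second-price rule, the price is the second-highest bid: £95.
Surplus = £96 − £95 = £1.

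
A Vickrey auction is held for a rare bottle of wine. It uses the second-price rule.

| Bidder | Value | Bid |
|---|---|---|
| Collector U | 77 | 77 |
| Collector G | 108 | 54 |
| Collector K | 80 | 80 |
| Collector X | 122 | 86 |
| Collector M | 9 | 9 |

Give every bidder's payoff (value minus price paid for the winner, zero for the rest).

Collector U 0, Collector G 0, Collector K 0, Collector X 42, Collector M 0.

Ranking the bids: Collector X 86; Collector K 80; Collector U 77; Collector G 54; Collector M 9.
Collector X has the top bid and wins; the price is the second-highest bid, 80.
Collector X's payoff = 122 − 80 = 42. All other bidders lose, so their payoff is 0.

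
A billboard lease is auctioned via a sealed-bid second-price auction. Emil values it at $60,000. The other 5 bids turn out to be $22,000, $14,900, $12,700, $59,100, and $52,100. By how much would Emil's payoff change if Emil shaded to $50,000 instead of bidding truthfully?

The highest competing bid is $59,100.
Bidding truthfully at $60,000: Emil has the top bid, wins, and pays the second-highest bid $59,100. Payoff = $60,000 − $59,100 = $900.
Bidding $50,000: the top bid is $59,100 (a rival), so Emil loses. Payoff = $0.
Change = $0 − $900 = -$900.
This is the dominant-strategy logic: truthful bidding weakly beats any alternative.

Payoff change: -$900.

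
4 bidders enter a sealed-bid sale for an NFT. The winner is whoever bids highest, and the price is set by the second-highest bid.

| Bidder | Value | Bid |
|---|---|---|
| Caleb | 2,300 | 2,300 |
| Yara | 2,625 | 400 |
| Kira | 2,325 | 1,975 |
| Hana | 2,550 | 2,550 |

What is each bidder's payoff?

Caleb 0, Yara 0, Kira 0, Hana 250.

Ordered from highest: Hana 2,550, then Caleb 2,300, then Kira 1,975, then Yara 400.
Hana has the top bid and wins; the price is the second-highest bid, 2,300.
Hana's payoff = 2,550 − 2,300 = 250. All other bidders lose, so their payoff is 0.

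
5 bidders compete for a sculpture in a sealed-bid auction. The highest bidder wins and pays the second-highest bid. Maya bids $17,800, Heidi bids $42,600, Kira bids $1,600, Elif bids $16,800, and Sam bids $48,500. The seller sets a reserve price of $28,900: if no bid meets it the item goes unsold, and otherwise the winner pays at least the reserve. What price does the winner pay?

Sorted high to low: Sam $48,500 > Heidi $42,600 > Maya $17,800 > Elif $16,800 > Kira $1,600.
Sam has the highest bid, so Sam wins.
The second-highest bid is $42,600, which exceeds the reserve, so that sets the price.

Price paid: $42,600.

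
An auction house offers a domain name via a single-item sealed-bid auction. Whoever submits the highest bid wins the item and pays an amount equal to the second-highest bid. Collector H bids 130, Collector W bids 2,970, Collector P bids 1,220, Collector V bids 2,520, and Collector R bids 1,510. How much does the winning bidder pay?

Price paid: 2,520.

Sorted high to low: Collector W 2,970, then Collector V 2,520, then Collector R 1,510, then Collector P 1,220, then Collector H 130.
Collector W has the highest bid, so Collector W wins.
The second-highest bid is 2,520, so that is what Collector W pays.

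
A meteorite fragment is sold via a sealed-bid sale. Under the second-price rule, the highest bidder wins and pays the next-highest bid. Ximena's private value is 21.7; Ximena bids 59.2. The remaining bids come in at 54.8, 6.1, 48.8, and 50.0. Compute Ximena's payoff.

Highest competing bid: 54.8.
Ximena's bid 59.2 is the highest overall, so Ximena wins and pays the second-highest bid, 54.8.
Payoff = value − price = 21.7 − 54.8 = -33.1.
Overbidding won the item at a price above value — truthful bidding would have avoided this loss.

-33.1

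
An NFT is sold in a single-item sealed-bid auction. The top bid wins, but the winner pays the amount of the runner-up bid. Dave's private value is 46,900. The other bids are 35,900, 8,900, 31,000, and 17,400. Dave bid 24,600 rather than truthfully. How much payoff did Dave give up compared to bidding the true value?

The highest competing bid is 35,900.
Bidding truthfully at 46,900: Dave has the top bid, wins, and pays the second-highest bid 35,900. Payoff = 46,900 − 35,900 = 11,000.
Bidding 24,600: the top bid is 35,900 (a rival), so Dave loses. Payoff = 0.
Regret = truthful payoff − actual payoff = 11,000 − 0 = 11,000.

11,000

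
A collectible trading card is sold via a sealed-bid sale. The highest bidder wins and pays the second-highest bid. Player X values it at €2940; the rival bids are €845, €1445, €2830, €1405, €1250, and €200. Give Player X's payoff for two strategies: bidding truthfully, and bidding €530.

The highest competing bid is €2830.
Bidding truthfully at €2940: Player X has the top bid, wins, and pays the second-highest bid €2830. Payoff = €2940 − €2830 = €110.
Bidding €530: the top bid is €2830 (a rival), so Player X loses. Payoff = €0.
Deviating from a truthful bid can only lose payoff in a second-price auction — never gain.

(a) €110  (b) €0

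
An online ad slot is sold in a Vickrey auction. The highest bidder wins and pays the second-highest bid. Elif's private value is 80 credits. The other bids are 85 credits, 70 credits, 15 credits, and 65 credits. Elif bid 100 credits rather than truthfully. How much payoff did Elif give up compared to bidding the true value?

The highest competing bid is 85 credits.
Bidding truthfully at 80 credits: the top bid is 85 credits (a rival), so Elif loses. Payoff = 0 credits.
Bidding 100 credits: Elif has the top bid, wins, and pays the second-highest bid 85 credits. Payoff = 80 credits − 85 credits = -5 credits.
Regret = truthful payoff − actual payoff = 0 credits − -5 credits = 5 credits.
This is the dominant-strategy logic: truthful bidding weakly beats any alternative.

Payoff forgone: 5 credits.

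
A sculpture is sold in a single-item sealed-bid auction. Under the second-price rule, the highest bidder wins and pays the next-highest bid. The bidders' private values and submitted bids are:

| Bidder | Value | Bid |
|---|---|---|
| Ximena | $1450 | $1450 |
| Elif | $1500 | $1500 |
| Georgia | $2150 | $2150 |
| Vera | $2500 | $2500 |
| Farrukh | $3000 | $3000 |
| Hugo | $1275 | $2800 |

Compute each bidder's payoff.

Ranking the bids: Farrukh $3000 > Hugo $2800 > Vera $2500 > Georgia $2150 > Elif $1500 > Ximena $1450.
Farrukh has the top bid and wins; the price is the second-highest bid, $2800.
Farrukh's payoff = $3000 − $2800 = $200. All other bidders lose, so their payoff is 0.

Payoffs: Ximena $0, Elif $0, Georgia $0, Vera $0, Farrukh $200, Hugo $0.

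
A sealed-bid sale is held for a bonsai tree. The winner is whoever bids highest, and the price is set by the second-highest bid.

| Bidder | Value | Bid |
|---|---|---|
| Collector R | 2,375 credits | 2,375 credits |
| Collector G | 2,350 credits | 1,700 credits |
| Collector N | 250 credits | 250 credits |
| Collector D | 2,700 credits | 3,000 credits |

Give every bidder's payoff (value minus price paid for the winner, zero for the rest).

Sorted high to low: Collector D 3,000 credits, then Collector R 2,375 credits, then Collector G 1,700 credits, then Collector N 250 credits.
Collector D has the top bid and wins; the price is the second-highest bid, 2,375 credits.
Collector D's payoff = 2,700 credits − 2,375 credits = 325 credits. All other bidders lose, so their payoff is 0.

Collector R 0 credits, Collector G 0 credits, Collector N 0 credits, Collector D 325 credits.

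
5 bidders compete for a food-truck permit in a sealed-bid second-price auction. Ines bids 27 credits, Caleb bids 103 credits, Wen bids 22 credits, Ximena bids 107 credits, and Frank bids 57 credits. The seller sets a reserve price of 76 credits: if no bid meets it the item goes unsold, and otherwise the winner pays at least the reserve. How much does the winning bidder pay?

Sorted high to low: Ximena 107 credits, then Caleb 103 credits, then Frank 57 credits, then Ines 27 credits, then Wen 22 credits.
Ximena has the highest bid, so Ximena wins.
The second-highest bid is 103 credits, which exceeds the reserve, so that sets the price.

Price paid: 103 credits.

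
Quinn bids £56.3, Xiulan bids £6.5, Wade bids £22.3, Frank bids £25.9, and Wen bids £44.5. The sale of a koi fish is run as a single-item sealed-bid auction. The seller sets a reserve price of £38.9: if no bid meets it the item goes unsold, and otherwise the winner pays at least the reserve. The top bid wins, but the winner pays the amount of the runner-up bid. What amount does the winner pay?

Sorted high to low: Quinn £56.3, then Wen £44.5, then Frank £25.9, then Wade £22.3, then Xiulan £6.5.
Quinn has the highest bid, so Quinn wins.
The second-highest bid is £44.5, which exceeds the reserve, so that sets the price.

£44.5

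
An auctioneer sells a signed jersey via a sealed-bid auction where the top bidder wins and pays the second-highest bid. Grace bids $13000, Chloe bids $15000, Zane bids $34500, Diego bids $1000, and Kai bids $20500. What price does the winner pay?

Price paid: $20500.

Sorted high to low: Zane $34500, then Kai $20500, then Chloe $15000, then Grace $13000, then Diego $1000.
Zane is the highest bidder, so Zane wins.
Under the second-price rule, the price is the second-highest bid: $20500.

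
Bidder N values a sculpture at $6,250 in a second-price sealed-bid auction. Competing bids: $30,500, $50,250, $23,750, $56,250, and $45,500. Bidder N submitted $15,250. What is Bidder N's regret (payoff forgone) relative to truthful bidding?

The highest competing bid is $56,250.
Bidding truthfully at $6,250: the top bid is $56,250 (a rival), so Bidder N loses. Payoff = $0.
Bidding $15,250: the top bid is $56,250 (a rival), so Bidder N loses. Payoff = $0.
Regret = truthful payoff − actual payoff = $0 − $0 = $0.

Regret: $0.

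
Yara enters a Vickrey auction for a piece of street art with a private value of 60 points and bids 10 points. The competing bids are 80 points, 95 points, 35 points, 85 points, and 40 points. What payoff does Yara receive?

0 points

Highest competing bid: 95 points.
Yara's bid 10 points is not the highest, so Yara loses, pays nothing, and earns zero payoff.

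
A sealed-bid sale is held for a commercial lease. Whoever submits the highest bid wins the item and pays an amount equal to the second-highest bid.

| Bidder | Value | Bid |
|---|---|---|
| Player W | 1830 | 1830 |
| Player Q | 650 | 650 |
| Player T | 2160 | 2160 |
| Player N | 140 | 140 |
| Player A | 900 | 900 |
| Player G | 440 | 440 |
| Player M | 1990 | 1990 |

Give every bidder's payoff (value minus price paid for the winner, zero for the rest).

Sorted high to low: Player T 2160; Player M 1990; Player W 1830; Player A 900; Player Q 650; Player G 440; Player N 140.
Player T has the top bid and wins; the price is the second-highest bid, 1990.
Player T's payoff = 2160 − 1990 = 170. All other bidders lose, so their payoff is 0.

Payoffs: Player W 0, Player Q 0, Player T 170, Player N 0, Player A 0, Player G 0, Player M 0.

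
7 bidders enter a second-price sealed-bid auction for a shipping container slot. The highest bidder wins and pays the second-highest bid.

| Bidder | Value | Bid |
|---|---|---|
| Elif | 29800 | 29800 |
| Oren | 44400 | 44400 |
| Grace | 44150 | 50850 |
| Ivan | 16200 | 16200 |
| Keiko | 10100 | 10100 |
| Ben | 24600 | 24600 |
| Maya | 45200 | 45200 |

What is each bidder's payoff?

Elif 0, Oren 0, Grace -1050, Ivan 0, Keiko 0, Ben 0, Maya 0.

Ranking the bids: Grace 50850; Maya 45200; Oren 44400; Elif 29800; Ben 24600; Ivan 16200; Keiko 10100.
Grace has the top bid and wins; the price is the second-highest bid, 45200.
Grace's payoff = 44150 − 45200 = -1050. All other bidders lose, so their payoff is 0.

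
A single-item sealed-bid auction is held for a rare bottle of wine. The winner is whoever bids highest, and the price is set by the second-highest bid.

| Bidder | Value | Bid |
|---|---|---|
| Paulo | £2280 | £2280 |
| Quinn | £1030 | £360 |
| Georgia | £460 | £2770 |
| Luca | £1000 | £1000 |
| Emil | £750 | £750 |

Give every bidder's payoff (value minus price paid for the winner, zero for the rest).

Bids in descending order: Georgia £2770, then Paulo £2280, then Luca £1000, then Emil £750, then Quinn £360.
Georgia has the top bid and wins; the price is the second-highest bid, £2280.
Georgia's payoff = £460 − £2280 = -£1820. All other bidders lose, so their payoff is 0.

Paulo £0, Quinn £0, Georgia -£1820, Luca £0, Emil £0.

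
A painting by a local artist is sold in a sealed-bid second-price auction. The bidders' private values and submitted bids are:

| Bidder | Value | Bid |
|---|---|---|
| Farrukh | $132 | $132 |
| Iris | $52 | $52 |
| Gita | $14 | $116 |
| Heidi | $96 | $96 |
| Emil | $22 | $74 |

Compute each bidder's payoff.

Payoffs: Farrukh $16, Iris $0, Gita $0, Heidi $0, Emil $0.

Bids in descending order: Farrukh $132 > Gita $116 > Heidi $96 > Emil $74 > Iris $52.
Farrukh has the top bid and wins; the price is the second-highest bid, $116.
Farrukh's payoff = $132 − $116 = $16. All other bidders lose, so their payoff is 0.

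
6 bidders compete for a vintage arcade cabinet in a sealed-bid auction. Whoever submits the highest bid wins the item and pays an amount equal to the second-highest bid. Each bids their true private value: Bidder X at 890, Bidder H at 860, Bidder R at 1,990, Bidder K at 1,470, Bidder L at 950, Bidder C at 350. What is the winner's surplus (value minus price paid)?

Surplus = 520.

Ranking the bids: Bidder R 1,990; Bidder K 1,470; Bidder L 950; Bidder X 890; Bidder H 860; Bidder C 350.
Bidder R wins with the top bid and pays the second-highest, 1,470.
Surplus = 1,990 − 1,470 = 520.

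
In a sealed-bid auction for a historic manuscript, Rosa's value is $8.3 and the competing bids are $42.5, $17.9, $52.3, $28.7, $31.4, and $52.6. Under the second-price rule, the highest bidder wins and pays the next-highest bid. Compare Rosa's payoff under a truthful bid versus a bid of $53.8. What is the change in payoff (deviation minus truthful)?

The highest competing bid is $52.6.
Bidding truthfully at $8.3: the top bid is $52.6 (a rival), so Rosa loses. Payoff = $0.0.
Bidding $53.8: Rosa has the top bid, wins, and pays the second-highest bid $52.6. Payoff = $8.3 − $52.6 = -$44.3.
Change = -$44.3 − $0.0 = -$44.3.
Deviating from a truthful bid can only lose payoff in a second-price auction — never gain.

Change in payoff: -$44.3.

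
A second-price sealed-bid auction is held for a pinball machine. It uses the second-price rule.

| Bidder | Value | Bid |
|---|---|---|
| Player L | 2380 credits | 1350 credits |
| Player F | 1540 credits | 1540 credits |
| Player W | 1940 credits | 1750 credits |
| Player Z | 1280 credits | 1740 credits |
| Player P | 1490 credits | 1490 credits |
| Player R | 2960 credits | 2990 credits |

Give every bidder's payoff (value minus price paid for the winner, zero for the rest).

Payoffs: Player L 0 credits, Player F 0 credits, Player W 0 credits, Player Z 0 credits, Player P 0 credits, Player R 1210 credits.

Bids in descending order: Player R 2990 credits; Player W 1750 credits; Player Z 1740 credits; Player F 1540 credits; Player P 1490 credits; Player L 1350 credits.
Player R has the top bid and wins; the price is the second-highest bid, 1750 credits.
Player R's payoff = 2960 credits − 1750 credits = 1210 credits. All other bidders lose, so their payoff is 0.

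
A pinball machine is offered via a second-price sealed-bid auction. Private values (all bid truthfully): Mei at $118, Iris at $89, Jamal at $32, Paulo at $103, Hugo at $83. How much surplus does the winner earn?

Winner's surplus: $15.

Bids in descending order: Mei $118, then Paulo $103, then Iris $89, then Hugo $83, then Jamal $32.
Mei wins with the top bid and pays the second-highest, $103.
Surplus = $118 − $103 = $15.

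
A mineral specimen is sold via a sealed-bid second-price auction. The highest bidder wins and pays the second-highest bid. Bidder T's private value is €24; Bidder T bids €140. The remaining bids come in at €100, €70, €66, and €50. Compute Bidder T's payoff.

Highest competing bid: €100.
Bidder T's bid €140 is the highest overall, so Bidder T wins and pays the second-highest bid, €100.
Payoff = value − price = €24 − €100 = -€76.

Payoff = -€76.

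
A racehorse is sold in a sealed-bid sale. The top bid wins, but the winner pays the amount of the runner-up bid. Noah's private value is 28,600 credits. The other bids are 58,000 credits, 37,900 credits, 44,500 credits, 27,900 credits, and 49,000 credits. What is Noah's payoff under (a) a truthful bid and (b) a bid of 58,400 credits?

Truthful: 0 credits; alternative: -29,400 credits.

The highest competing bid is 58,000 credits.
Bidding truthfully at 28,600 credits: the top bid is 58,000 credits (a rival), so Noah loses. Payoff = 0 credits.
Bidding 58,400 credits: Noah has the top bid, wins, and pays the second-highest bid 58,000 credits. Payoff = 28,600 credits − 58,000 credits = -29,400 credits.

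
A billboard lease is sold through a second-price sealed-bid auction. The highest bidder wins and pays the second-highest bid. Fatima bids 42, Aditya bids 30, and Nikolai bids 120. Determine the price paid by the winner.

Ordered from highest: Nikolai 120; Fatima 42; Aditya 30.
Nikolai has the highest bid, so Nikolai wins.
The second-highest bid is 42, so that is what Nikolai pays.

Price paid: 42.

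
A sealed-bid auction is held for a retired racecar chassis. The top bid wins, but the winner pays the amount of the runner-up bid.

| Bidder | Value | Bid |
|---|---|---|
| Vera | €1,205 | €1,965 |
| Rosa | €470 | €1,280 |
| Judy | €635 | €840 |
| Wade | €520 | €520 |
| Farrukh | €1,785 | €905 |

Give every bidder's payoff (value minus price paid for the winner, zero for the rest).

Ordered from highest: Vera €1,965 > Rosa €1,280 > Farrukh €905 > Judy €840 > Wade €520.
Vera has the top bid and wins; the price is the second-highest bid, €1,280.
Vera's payoff = €1,205 − €1,280 = -€75. All other bidders lose, so their payoff is 0.

Vera -€75, Rosa €0, Judy €0, Wade €0, Farrukh €0.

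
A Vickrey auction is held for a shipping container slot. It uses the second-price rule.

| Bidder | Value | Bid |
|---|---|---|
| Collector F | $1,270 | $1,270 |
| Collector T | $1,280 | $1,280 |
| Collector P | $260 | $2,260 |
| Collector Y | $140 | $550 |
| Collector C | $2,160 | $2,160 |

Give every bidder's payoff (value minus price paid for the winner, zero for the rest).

Payoffs: Collector F $0, Collector T $0, Collector P -$1,900, Collector Y $0, Collector C $0.

Sorted high to low: Collector P $2,260; Collector C $2,160; Collector T $1,280; Collector F $1,270; Collector Y $550.
Collector P has the top bid and wins; the price is the second-highest bid, $2,160.
Collector P's payoff = $260 − $2,160 = -$1,900. All other bidders lose, so their payoff is 0.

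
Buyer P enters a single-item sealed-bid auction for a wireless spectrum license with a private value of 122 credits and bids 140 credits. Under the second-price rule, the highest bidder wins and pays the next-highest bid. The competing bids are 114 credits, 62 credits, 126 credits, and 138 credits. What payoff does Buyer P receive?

Highest competing bid: 138 credits.
Buyer P's bid 140 credits is the highest overall, so Buyer P wins and pays the second-highest bid, 138 credits.
Payoff = value − price = 122 credits − 138 credits = -16 credits.

Payoff = -16 credits.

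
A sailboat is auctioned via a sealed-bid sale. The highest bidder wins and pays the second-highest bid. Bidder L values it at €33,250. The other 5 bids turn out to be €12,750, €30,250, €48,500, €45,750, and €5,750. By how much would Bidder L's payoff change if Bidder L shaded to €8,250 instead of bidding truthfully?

€0

The highest competing bid is €48,500.
Bidding truthfully at €33,250: the top bid is €48,500 (a rival), so Bidder L loses. Payoff = €0.
Bidding €8,250: the top bid is €48,500 (a rival), so Bidder L loses. Payoff = €0.
Change = €0 − €0 = €0.
The bid only affects whether you win, not the price — here both bids land on the same side of the top rival bid, so the deviation is payoff-neutral.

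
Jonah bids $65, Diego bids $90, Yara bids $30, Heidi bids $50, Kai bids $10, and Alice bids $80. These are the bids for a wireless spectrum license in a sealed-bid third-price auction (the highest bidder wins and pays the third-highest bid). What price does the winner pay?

Ordered from highest: Diego $90; Alice $80; Jonah $65; Heidi $50; Yara $30; Kai $10.
Diego is the highest bidder, so Diego wins.
Under the third-price rule, the price is the third-highest bid: $65.

$65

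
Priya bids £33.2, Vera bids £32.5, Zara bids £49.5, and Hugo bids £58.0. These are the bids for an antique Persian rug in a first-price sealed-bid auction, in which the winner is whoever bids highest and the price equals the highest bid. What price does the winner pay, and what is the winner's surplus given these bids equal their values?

The winner pays £58.0 for a surplus of £0.0.

Bids in descending order: Hugo £58.0; Zara £49.5; Priya £33.2; Vera £32.5.
Hugo is the highest bidder, so Hugo wins.
Under the first-price rule, the price is the highest bid: £58.0.
Surplus = £58.0 − £58.0 = £0.0.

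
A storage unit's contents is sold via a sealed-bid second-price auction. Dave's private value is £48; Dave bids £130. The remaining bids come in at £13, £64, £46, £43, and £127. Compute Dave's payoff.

Highest competing bid: £127.
Dave's bid £130 is the highest overall, so Dave wins and pays the second-highest bid, £127.
Payoff = value − price = £48 − £127 = -£79.

Dave's payoff: -£79.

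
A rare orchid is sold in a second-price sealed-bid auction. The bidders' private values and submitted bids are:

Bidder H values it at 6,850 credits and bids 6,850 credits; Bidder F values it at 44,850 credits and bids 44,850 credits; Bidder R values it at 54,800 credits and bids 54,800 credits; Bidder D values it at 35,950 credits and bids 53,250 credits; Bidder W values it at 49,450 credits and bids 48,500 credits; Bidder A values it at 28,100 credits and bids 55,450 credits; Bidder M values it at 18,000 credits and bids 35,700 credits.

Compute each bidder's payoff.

Ranking the bids: Bidder A 55,450 credits, then Bidder R 54,800 credits, then Bidder D 53,250 credits, then Bidder W 48,500 credits, then Bidder F 44,850 credits, then Bidder M 35,700 credits, then Bidder H 6,850 credits.
Bidder A has the top bid and wins; the price is the second-highest bid, 54,800 credits.
Bidder A's payoff = 28,100 credits − 54,800 credits = -26,700 credits. All other bidders lose, so their payoff is 0.

Bidder H 0 credits, Bidder F 0 credits, Bidder R 0 credits, Bidder D 0 credits, Bidder W 0 credits, Bidder A -26,700 credits, Bidder M 0 credits.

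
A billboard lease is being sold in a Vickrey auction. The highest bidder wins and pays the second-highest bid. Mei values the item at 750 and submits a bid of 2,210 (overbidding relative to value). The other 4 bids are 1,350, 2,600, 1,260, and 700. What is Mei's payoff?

Highest competing bid: 2,600.
Mei's bid 2,210 is not the highest, so Mei loses, pays nothing, and earns zero payoff.

Mei's payoff: 0.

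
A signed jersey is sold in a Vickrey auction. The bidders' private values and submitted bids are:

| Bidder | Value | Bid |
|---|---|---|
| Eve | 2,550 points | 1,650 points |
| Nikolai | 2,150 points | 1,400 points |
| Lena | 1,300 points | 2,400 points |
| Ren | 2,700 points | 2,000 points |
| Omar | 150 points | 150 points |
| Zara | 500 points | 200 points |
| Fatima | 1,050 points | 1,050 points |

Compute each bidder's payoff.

Sorted high to low: Lena 2,400 points; Ren 2,000 points; Eve 1,650 points; Nikolai 1,400 points; Fatima 1,050 points; Zara 200 points; Omar 150 points.
Lena has the top bid and wins; the price is the second-highest bid, 2,000 points.
Lena's payoff = 1,300 points − 2,000 points = -700 points. All other bidders lose, so their payoff is 0.

Eve 0 points, Nikolai 0 points, Lena -700 points, Ren 0 points, Omar 0 points, Zara 0 points, Fatima 0 points.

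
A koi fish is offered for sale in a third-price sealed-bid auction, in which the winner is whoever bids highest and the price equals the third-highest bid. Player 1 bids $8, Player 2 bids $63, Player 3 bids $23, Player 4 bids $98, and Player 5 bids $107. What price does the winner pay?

Sorted high to low: Player 5 $107, then Player 4 $98, then Player 2 $63, then Player 3 $23, then Player 1 $8.
Player 5 is the highest bidder, so Player 5 wins.
Under the third-price rule, the price is the third-highest bid: $63.

$63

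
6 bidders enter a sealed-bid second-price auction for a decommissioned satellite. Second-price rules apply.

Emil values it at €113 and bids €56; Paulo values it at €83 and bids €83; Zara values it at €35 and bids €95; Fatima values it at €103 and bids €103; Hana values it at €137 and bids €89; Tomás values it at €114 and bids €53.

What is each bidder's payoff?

Ranking the bids: Fatima €103, then Zara €95, then Hana €89, then Paulo €83, then Emil €56, then Tomás €53.
Fatima has the top bid and wins; the price is the second-highest bid, €95.
Fatima's payoff = €103 − €95 = €8. All other bidders lose, so their payoff is 0.

Emil €0, Paulo €0, Zara €0, Fatima €8, Hana €0, Tomás €0.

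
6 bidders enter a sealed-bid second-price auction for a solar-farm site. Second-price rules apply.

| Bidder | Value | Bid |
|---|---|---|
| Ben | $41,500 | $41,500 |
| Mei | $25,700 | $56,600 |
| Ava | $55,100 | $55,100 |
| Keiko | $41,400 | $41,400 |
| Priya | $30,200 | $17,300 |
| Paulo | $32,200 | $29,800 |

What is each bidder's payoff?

Payoffs: Ben $0, Mei -$29,400, Ava $0, Keiko $0, Priya $0, Paulo $0.

Ranking the bids: Mei $56,600 > Ava $55,100 > Ben $41,500 > Keiko $41,400 > Paulo $29,800 > Priya $17,300.
Mei has the top bid and wins; the price is the second-highest bid, $55,100.
Mei's payoff = $25,700 − $55,100 = -$29,400. All other bidders lose, so their payoff is 0.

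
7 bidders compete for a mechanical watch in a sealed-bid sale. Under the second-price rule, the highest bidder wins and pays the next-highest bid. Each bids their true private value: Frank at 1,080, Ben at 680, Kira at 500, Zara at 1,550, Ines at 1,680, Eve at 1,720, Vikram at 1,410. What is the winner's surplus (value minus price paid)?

Sorted high to low: Eve 1,720, then Ines 1,680, then Zara 1,550, then Vikram 1,410, then Frank 1,080, then Ben 680, then Kira 500.
Eve wins with the top bid and pays the second-highest, 1,680.
Surplus = 1,720 − 1,680 = 40.

40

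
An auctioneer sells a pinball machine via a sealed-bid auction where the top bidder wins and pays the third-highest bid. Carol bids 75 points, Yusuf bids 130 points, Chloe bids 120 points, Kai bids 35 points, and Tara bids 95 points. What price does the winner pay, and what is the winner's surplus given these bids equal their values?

Price 95 points; surplus 35 points.

Bids in descending order: Yusuf 130 points, then Chloe 120 points, then Tara 95 points, then Carol 75 points, then Kai 35 points.
Yusuf is the highest bidder, so Yusuf wins.
Under the third-price rule, the price is the third-highest bid: 95 points.
Surplus = 130 points − 95 points = 35 points.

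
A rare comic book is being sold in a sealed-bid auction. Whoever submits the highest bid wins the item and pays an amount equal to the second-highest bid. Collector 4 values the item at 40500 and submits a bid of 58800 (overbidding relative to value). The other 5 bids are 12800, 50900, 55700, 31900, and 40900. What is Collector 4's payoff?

Payoff = -15200.

Highest competing bid: 55700.
Collector 4's bid 58800 is the highest overall, so Collector 4 wins and pays the second-highest bid, 55700.
Payoff = value − price = 40500 − 55700 = -15200.
Overbidding won the item at a price above value — truthful bidding would have avoided this loss.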